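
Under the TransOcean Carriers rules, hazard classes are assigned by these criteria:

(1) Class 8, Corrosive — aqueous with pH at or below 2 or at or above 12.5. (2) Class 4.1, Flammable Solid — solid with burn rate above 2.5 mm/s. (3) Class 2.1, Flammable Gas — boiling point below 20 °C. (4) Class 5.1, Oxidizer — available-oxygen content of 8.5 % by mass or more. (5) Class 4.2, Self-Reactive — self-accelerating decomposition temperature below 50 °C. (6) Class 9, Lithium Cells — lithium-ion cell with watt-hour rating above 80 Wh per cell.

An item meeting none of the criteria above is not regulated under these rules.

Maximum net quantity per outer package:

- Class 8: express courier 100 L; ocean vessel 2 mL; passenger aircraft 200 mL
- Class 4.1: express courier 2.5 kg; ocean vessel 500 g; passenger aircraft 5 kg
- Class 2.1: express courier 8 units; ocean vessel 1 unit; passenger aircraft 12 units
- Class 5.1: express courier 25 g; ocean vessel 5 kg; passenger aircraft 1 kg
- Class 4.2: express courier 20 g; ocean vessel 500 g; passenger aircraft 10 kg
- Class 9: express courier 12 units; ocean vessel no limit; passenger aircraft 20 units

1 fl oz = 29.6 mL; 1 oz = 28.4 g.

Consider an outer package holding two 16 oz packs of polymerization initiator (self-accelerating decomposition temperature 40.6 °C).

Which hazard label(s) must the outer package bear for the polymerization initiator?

With self-accelerating decomposition temperature 40.6 °C (< 50 °C), the polymerization initiator falls in Class 4.2.
Only the Class 4.2 label is required.

Class 4.2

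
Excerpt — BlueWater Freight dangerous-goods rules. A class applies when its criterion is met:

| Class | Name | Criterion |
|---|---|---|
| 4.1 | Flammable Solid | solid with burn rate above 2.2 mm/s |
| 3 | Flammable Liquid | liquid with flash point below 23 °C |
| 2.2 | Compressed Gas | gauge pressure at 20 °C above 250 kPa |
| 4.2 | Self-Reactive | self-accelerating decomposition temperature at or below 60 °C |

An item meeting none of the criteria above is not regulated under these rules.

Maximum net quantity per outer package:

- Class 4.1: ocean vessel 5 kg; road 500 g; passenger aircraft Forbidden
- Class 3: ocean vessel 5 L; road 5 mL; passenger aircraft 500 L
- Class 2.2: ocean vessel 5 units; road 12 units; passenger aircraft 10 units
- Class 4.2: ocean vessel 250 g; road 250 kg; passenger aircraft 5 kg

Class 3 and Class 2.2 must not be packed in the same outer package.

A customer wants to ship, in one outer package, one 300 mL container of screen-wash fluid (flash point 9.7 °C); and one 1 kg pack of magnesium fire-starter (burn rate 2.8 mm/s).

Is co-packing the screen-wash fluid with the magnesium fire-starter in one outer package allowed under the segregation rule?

Screen-wash fluid: flash point 9.7 °C < 23 °C → Class 3 (Flammable Liquid).
The magnesium fire-starter has burn rate 2.8 mm/s, which is > 2.2 mm/s, so it is Class 4.1 (Flammable Solid).
No segregation rule bars Class 3 with Class 4.1.

Yes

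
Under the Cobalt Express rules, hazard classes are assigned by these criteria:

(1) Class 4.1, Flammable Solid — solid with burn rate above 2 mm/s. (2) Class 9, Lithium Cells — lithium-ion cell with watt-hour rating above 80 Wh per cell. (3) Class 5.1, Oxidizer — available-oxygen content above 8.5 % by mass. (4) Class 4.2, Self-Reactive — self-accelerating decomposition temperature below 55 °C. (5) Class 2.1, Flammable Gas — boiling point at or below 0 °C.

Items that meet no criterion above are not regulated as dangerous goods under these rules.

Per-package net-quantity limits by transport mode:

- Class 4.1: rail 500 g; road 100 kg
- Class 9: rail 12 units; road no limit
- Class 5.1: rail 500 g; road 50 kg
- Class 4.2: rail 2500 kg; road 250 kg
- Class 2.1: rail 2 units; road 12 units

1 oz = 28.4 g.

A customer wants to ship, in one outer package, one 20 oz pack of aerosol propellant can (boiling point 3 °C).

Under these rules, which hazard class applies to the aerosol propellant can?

boiling point 3 °C is not below 0 °C, so Class 2.1 does not apply.
No criterion is met, so the item is not regulated.

Not regulated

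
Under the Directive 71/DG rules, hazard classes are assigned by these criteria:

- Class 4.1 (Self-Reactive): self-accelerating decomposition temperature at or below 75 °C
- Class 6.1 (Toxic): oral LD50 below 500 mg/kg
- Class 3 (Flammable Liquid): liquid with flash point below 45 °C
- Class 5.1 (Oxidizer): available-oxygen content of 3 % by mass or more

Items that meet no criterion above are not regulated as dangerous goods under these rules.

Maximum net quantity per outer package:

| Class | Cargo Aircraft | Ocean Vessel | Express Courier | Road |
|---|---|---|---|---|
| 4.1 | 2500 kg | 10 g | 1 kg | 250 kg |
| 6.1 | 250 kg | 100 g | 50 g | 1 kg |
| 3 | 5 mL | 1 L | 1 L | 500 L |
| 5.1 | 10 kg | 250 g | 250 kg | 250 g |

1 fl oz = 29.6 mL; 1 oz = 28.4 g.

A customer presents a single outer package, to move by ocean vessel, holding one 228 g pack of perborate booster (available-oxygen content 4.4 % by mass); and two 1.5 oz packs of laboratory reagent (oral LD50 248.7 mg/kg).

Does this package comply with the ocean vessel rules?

Perborate booster: available-oxygen content 4.4 % by mass ≥ 3 % by mass → Class 5.1 (Oxidizer).
Oral LD50 248.7 mg/kg meets the Class 6.1 criterion (Toxic), so the laboratory reagent is Class 6.1.
Class 5.1 quantity: 228 g.
228 g is within the ocean vessel limit of 250 g for Class 5.1.
Class 6.1 quantity: two 1.5 oz packs = 85.2 g.
85.2 g is within the ocean vessel limit of 100 g for Class 6.1.
Every hazard class is within its ocean vessel limit and no segregation rule is violated.

Yes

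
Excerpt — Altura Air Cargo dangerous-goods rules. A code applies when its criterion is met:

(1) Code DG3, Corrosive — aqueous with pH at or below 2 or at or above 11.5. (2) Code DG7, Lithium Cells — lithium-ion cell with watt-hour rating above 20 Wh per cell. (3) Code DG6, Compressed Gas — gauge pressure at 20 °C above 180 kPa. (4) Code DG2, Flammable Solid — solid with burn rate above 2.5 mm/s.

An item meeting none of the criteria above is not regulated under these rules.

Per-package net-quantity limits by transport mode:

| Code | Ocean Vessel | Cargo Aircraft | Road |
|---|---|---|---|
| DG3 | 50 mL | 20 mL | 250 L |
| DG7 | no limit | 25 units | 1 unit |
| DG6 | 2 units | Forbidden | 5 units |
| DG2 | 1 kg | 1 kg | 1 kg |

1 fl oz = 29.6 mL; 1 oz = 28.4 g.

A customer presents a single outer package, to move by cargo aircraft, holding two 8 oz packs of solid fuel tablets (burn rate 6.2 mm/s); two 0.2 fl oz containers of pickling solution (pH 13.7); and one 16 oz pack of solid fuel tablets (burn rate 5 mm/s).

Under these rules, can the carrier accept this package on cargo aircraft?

Yes

Solid fuel tablets: burn rate 6.2 mm/s > 2.5 mm/s → Code DG2 (Flammable Solid).
pH 13.7 meets the Code DG3 criterion (Corrosive), so the pickling solution is Code DG3.
Burn rate 5 mm/s meets the Code DG2 criterion (Flammable Solid), so the solid fuel tablets are Code DG2.
Code DG2 net quantity: (two 8 oz packs = 454.4 g) + (one 16 oz pack = 454.4 g) = 908.8 g.
That is within the Code DG2 cargo aircraft limit of 1 kg.
Code DG3 quantity: two 0.2 fl oz containers = 11.84 mL.
That is within the Code DG3 cargo aircraft limit of 20 mL.
Every hazard code is within its cargo aircraft limit and no segregation rule is violated.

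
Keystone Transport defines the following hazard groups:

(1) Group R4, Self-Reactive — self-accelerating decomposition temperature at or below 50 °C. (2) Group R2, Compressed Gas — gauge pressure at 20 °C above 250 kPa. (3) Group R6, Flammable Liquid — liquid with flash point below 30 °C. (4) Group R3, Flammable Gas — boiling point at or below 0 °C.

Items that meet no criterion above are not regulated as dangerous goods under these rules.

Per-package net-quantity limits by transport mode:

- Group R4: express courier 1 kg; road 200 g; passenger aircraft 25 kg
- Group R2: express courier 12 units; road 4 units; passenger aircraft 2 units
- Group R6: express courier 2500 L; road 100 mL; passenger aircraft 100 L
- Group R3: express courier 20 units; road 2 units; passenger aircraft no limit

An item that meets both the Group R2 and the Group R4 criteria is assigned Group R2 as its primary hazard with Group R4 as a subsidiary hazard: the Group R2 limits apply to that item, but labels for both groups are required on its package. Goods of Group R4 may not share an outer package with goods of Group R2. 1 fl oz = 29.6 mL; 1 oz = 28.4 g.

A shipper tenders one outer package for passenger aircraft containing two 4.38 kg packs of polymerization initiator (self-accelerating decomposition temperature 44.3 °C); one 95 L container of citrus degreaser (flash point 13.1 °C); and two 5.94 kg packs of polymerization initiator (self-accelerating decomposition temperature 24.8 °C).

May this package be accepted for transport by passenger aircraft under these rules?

With self-accelerating decomposition temperature 44.3 °C (≤ 50 °C), the polymerization initiator falls in Group R4.
Flash point 13.1 °C meets the Group R6 criterion (Flammable Liquid), so the citrus degreaser is Group R6.
Polymerization initiator: self-accelerating decomposition temperature 24.8 °C ≤ 50 °C → Group R4 (Self-Reactive).
Group R4 net quantity: (two 4.38 kg packs = 8.76 kg) + (two 5.94 kg packs = 11.88 kg) = 20.64 kg.
20.64 kg ≤ 25 kg (passenger aircraft limit, Group R4) — within limit.
Group R6 quantity: 95 L.
95 L ≤ 100 L (passenger aircraft limit, Group R6) — within limit.
The segregation rule (Group R4 with Group R2) does not apply to Group R4 with Group R6.
Every hazard group is within its passenger aircraft limit and no segregation rule is violated.

Yes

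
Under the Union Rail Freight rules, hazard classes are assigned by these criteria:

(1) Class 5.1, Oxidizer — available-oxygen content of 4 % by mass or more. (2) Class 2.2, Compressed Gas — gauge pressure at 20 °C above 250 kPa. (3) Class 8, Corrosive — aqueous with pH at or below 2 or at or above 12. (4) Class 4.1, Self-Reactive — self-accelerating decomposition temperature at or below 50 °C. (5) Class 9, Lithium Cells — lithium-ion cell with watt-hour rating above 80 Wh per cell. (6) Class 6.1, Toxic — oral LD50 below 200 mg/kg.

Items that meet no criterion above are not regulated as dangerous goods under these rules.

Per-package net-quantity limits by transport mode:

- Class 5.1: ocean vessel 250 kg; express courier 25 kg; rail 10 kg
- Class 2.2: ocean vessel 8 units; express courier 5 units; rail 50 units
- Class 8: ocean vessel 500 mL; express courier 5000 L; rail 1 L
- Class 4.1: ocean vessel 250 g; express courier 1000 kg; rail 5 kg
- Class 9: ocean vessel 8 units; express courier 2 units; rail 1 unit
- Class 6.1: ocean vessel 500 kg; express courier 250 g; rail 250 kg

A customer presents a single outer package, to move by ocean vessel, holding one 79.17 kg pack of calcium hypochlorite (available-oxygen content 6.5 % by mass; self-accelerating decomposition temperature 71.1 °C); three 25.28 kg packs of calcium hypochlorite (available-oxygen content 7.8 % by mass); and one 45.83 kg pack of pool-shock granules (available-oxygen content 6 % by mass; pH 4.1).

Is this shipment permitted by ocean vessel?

With available-oxygen content 6.5 % by mass (≥ 4 % by mass), the calcium hypochlorite falls in Class 5.1.
Calcium hypochlorite: available-oxygen content 7.8 % by mass ≥ 4 % by mass → Class 5.1 (Oxidizer).
The pool-shock granules have available-oxygen content 6 % by mass, which is ≥ 4 % by mass, so they are Class 5.1 (Oxidizer).
Total Class 5.1: 79.17 kg + (three 25.28 kg packs = 75.84 kg) + 45.83 kg = 200.84 kg.
200.84 kg is within the ocean vessel limit of 250 kg for Class 5.1.

Yes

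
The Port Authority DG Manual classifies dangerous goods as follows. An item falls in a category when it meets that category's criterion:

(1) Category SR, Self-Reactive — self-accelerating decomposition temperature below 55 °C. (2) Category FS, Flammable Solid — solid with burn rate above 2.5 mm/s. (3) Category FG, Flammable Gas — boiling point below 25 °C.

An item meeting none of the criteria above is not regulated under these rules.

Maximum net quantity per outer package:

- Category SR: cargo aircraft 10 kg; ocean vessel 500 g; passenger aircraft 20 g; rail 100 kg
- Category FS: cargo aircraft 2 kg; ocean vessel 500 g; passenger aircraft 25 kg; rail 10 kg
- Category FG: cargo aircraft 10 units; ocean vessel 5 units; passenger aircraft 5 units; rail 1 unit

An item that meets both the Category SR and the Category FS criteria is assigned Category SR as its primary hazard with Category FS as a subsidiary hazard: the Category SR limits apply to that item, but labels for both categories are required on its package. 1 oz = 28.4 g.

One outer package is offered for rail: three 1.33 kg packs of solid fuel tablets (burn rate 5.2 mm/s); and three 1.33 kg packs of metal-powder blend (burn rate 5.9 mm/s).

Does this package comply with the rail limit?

Yes

Solid fuel tablets: burn rate 5.2 mm/s > 2.5 mm/s → Category FS (Flammable Solid).
With burn rate 5.9 mm/s (> 2.5 mm/s), the metal-powder blend falls in Category FS.
Total Category FS: (three 1.33 kg packs = 3.99 kg) + (three 1.33 kg packs = 3.99 kg) = 7.98 kg.
7.98 kg ≤ 10 kg (rail limit, Category FS) — within limit.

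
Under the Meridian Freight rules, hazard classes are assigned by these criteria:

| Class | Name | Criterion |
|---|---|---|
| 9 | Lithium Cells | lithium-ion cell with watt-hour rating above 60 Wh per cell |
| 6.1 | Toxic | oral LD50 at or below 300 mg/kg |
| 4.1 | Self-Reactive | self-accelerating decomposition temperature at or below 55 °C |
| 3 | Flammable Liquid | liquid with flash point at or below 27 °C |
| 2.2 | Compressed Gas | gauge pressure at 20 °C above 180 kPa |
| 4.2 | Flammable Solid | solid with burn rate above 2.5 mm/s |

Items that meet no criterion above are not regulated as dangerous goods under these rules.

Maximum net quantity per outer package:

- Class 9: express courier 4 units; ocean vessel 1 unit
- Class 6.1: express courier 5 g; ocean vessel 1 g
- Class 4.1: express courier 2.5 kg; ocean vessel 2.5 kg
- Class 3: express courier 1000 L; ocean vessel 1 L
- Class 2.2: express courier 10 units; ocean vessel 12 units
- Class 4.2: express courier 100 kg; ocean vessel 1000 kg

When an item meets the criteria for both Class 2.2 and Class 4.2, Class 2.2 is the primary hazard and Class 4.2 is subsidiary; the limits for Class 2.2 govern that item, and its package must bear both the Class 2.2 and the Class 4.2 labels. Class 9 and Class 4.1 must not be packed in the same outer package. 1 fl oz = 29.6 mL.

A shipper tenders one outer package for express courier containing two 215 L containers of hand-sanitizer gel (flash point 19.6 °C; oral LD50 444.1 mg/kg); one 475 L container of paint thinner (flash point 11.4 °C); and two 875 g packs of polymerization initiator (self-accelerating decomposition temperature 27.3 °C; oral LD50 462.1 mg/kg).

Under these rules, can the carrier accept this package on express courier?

With flash point 19.6 °C (≤ 27 °C), the hand-sanitizer gel falls in Class 3.
Flash point 11.4 °C meets the Class 3 criterion (Flammable Liquid), so the paint thinner is Class 3.
The polymerization initiator has self-accelerating decomposition temperature 27.3 °C, which is ≤ 55 °C, so it is Class 4.1 (Self-Reactive).
Class 3 net quantity: (two 215 L containers = 430 L) + 475 L = 905 L.
905 L ≤ 1000 L (express courier limit, Class 3) — within limit.
Class 4.1 quantity: two 875 g packs = 1.75 kg.
That is within the Class 4.1 express courier limit of 2.5 kg.
The segregation rule (Class 9 with Class 4.1) does not apply to Class 3 with Class 4.1.
Every hazard class is within its express courier limit and no segregation rule is violated.

Yes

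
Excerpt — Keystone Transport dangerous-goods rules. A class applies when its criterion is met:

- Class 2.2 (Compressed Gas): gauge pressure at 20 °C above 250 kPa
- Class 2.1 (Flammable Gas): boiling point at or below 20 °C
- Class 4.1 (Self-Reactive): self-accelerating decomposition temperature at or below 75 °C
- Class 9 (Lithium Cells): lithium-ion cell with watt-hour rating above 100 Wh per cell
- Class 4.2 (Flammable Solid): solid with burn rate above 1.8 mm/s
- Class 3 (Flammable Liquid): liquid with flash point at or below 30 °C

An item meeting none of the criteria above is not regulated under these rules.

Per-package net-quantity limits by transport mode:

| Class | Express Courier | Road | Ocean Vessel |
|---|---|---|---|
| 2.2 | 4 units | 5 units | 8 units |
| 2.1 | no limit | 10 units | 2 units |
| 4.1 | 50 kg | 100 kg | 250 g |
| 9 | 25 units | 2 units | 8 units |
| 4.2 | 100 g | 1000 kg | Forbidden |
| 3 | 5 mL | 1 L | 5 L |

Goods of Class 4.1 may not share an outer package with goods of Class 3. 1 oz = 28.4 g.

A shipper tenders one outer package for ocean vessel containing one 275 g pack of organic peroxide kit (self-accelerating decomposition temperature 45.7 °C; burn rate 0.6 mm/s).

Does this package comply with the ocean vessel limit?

No

With self-accelerating decomposition temperature 45.7 °C (≤ 75 °C), the organic peroxide kit falls in Class 4.1.
Class 4.1 quantity: 275 g.
275 g > 250 g (ocean vessel limit, Class 4.1) — over the limit.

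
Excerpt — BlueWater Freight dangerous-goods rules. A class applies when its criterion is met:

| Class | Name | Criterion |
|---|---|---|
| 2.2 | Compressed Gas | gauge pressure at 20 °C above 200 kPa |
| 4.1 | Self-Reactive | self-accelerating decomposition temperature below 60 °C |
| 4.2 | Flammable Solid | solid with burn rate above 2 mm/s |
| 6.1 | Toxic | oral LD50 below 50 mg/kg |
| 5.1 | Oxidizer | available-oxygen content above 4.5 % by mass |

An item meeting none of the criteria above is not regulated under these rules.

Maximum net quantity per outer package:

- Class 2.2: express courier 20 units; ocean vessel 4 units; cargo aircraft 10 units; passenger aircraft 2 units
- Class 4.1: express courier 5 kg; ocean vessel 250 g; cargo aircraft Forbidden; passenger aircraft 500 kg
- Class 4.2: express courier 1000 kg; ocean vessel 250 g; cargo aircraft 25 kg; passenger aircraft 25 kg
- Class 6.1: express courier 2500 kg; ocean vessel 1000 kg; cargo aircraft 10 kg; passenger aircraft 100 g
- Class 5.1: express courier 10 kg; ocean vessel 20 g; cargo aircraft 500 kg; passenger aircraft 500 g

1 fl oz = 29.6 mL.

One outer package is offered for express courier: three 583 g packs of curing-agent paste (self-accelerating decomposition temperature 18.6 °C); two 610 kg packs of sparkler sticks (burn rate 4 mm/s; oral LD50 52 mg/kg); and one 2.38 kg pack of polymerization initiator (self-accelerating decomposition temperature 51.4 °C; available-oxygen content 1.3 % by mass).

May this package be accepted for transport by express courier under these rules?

The curing-agent paste has self-accelerating decomposition temperature 18.6 °C, which is < 60 °C, so it is Class 4.1 (Self-Reactive).
With burn rate 4 mm/s (> 2 mm/s), the sparkler sticks fall in Class 4.2.
The polymerization initiator has self-accelerating decomposition temperature 51.4 °C, which is < 60 °C, so it is Class 4.1 (Self-Reactive).
Total Class 4.1: (three 583 g packs = 1.749 kg) + 2.38 kg = 4.129 kg.
4.129 kg is within the express courier limit of 5 kg for Class 4.1.
Class 4.2 quantity: two 610 kg packs = 1220 kg.
1220 kg exceeds the express courier limit of 1000 kg for Class 4.2.

No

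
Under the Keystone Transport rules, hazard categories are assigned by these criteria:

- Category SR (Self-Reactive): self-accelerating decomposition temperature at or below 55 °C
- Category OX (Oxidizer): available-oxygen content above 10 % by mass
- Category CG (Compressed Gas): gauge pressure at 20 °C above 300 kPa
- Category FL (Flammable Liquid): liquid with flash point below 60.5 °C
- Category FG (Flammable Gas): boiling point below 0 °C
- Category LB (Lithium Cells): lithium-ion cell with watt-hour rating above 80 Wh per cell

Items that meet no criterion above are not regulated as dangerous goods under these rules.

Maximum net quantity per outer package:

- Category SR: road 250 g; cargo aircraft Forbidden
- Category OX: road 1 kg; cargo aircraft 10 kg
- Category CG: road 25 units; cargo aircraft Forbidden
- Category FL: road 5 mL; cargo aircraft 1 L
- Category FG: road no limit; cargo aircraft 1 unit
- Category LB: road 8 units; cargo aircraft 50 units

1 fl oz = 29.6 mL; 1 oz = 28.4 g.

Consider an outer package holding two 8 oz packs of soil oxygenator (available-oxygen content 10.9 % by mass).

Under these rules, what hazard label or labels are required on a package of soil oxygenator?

The soil oxygenator has available-oxygen content 10.9 % by mass, which is > 10 % by mass, so it is Category OX (Oxidizer).
Only the Category OX label is required.

Category OX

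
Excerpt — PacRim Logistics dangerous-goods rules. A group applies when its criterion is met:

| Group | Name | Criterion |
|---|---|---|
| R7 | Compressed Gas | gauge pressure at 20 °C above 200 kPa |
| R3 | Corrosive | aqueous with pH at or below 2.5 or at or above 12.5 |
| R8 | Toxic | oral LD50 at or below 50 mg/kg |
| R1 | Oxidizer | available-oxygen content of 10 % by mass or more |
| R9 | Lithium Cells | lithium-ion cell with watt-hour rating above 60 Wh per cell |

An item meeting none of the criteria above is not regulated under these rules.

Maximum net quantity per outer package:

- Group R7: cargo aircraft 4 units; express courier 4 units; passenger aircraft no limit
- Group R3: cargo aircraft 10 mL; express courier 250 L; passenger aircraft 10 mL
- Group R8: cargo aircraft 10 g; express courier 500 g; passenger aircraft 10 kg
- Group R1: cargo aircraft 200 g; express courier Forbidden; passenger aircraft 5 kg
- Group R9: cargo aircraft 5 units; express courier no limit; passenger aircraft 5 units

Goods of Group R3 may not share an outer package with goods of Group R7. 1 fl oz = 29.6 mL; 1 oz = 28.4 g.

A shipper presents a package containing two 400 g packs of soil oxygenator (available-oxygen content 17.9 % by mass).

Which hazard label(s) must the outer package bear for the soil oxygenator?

The soil oxygenator has available-oxygen content 17.9 % by mass, which is ≥ 10 % by mass, so it is Group R1 (Oxidizer).
Only the Group R1 label is required.

Group R1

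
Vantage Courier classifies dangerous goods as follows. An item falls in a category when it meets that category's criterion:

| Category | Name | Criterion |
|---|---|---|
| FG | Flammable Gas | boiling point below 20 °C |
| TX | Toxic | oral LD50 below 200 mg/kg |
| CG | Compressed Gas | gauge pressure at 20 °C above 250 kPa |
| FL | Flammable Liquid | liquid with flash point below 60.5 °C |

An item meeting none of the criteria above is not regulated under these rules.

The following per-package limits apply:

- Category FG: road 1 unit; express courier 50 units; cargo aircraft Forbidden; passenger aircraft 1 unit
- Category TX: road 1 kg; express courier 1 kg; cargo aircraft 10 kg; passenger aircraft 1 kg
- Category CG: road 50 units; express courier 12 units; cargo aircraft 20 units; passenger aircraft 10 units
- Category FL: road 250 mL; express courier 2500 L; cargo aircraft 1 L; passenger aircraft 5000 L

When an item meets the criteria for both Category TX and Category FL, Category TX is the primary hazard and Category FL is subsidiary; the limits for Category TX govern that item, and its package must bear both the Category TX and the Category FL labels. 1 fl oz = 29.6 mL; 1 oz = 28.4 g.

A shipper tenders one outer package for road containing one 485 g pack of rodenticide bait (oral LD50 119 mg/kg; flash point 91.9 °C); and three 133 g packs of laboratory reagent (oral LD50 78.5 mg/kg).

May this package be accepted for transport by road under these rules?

Yes

The rodenticide bait has oral LD50 119 mg/kg, which is < 200 mg/kg, so it is Category TX (Toxic).
The laboratory reagent has oral LD50 78.5 mg/kg, which is < 200 mg/kg, so it is Category TX (Toxic).
Category TX net quantity: 485 g + (three 133 g packs = 399 g) = 884 g.
884 g is within the road limit of 1 kg for Category TX.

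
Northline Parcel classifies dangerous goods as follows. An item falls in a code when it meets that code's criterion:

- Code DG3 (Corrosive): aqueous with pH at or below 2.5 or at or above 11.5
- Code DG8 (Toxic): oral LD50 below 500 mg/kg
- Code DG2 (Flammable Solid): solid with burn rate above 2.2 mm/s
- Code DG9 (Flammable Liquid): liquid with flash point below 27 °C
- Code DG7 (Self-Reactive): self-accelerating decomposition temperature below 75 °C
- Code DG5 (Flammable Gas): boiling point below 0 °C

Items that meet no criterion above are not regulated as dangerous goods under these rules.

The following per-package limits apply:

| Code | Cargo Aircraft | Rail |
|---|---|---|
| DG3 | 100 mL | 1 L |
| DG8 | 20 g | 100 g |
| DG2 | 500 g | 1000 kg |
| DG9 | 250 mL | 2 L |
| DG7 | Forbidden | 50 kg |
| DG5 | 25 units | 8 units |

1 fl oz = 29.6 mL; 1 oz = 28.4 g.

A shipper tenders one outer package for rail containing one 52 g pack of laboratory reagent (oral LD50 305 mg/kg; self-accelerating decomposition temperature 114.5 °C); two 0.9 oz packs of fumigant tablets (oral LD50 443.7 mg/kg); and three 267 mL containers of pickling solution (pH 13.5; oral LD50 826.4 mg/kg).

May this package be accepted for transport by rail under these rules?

No

With oral LD50 305 mg/kg (< 500 mg/kg), the laboratory reagent falls in Code DG8.
The fumigant tablets have oral LD50 443.7 mg/kg, which is < 500 mg/kg, so they are Code DG8 (Toxic).
pH 13.5 meets the Code DG3 criterion (Corrosive), so the pickling solution is Code DG3.
Code DG8 net quantity: 52 g + (two 0.9 oz packs = 51.12 g) = 103.12 g.
103.12 g exceeds the rail limit of 100 g for Code DG8.
Code DG3 quantity: three 267 mL containers = 801 mL.
801 mL ≤ 1 L (rail limit, Code DG3) — within limit.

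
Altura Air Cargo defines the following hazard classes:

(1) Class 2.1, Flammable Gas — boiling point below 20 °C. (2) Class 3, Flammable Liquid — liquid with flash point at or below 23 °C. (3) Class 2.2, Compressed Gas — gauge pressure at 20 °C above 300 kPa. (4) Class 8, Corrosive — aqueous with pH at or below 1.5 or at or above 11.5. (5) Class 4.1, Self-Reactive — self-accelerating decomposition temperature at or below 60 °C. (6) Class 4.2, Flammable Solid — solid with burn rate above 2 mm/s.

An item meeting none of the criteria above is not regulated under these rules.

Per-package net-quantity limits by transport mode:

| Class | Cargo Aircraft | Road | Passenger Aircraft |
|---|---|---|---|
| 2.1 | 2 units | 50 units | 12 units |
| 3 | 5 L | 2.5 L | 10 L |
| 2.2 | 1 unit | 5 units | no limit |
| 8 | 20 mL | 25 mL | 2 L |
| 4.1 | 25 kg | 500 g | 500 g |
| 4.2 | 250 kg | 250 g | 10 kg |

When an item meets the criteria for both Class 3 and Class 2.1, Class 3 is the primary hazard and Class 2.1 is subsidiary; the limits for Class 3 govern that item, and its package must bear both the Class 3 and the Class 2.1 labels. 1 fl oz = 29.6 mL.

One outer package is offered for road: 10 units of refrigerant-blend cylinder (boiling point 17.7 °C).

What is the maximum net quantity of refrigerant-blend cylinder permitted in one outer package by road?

50 units

The refrigerant-blend cylinder has boiling point 17.7 °C, which is < 20 °C, so it is Class 2.1 (Flammable Gas).
The road limit for Class 2.1 is 50 units.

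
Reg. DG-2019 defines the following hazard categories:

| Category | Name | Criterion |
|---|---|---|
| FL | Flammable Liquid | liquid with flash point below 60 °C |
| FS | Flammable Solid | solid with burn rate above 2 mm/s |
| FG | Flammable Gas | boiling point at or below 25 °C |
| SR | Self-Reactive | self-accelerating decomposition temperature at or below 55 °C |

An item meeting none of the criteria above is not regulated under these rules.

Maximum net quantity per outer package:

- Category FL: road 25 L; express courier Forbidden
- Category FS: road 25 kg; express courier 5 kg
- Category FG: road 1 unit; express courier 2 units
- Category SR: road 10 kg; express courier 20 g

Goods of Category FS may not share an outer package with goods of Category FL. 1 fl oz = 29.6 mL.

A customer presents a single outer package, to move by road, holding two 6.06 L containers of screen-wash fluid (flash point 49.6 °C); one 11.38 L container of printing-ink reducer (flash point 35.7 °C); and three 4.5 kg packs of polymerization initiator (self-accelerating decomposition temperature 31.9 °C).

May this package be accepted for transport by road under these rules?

The screen-wash fluid has flash point 49.6 °C, which is < 60 °C, so it is Category FL (Flammable Liquid).
The printing-ink reducer has flash point 35.7 °C, which is < 60 °C, so it is Category FL (Flammable Liquid).
With self-accelerating decomposition temperature 31.9 °C (≤ 55 °C), the polymerization initiator falls in Category SR.
Total Category FL: (two 6.06 L containers = 12.12 L) + 11.38 L = 23.5 L.
23.5 L ≤ 25 L (road limit, Category FL) — within limit.
Category SR quantity: three 4.5 kg packs = 13.5 kg.
13.5 kg > 10 kg (road limit, Category SR) — over the limit.
The segregation rule (Category FS with Category FL) does not apply to Category FL with Category SR.

No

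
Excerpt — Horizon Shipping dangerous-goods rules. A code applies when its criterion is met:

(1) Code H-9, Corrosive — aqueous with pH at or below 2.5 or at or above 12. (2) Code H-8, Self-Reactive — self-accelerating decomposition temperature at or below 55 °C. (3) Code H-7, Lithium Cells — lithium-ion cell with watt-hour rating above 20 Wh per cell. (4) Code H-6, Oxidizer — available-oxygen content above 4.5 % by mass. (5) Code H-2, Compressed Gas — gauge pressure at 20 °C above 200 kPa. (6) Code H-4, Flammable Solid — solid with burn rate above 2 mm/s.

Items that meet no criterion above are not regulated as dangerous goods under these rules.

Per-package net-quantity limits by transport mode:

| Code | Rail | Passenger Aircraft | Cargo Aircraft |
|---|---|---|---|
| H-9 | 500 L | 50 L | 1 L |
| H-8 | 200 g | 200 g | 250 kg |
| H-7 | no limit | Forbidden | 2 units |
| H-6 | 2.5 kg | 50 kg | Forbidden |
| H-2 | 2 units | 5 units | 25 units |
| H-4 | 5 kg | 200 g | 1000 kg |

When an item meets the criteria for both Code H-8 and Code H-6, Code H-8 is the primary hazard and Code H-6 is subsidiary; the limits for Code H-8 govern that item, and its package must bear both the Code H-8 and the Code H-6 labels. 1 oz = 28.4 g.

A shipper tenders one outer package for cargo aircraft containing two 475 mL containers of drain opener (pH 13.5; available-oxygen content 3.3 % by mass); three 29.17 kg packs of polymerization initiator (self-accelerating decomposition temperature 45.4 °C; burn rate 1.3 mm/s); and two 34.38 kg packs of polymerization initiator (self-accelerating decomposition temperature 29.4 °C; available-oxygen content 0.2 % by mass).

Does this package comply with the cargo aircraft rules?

The drain opener has pH 13.5, which is ≥ 12, so it is Code H-9 (Corrosive).
With self-accelerating decomposition temperature 45.4 °C (≤ 55 °C), the polymerization initiator falls in Code H-8.
With self-accelerating decomposition temperature 29.4 °C (≤ 55 °C), the polymerization initiator falls in Code H-8.
Total Code H-8: (three 29.17 kg packs = 87.51 kg) + (two 34.38 kg packs = 68.76 kg) = 156.27 kg.
156.27 kg is within the cargo aircraft limit of 250 kg for Code H-8.
Code H-9 quantity: two 475 mL containers = 950 mL.
950 mL ≤ 1 L (cargo aircraft limit, Code H-9) — within limit.
Every hazard code is within its cargo aircraft limit and no segregation rule is violated.

Yes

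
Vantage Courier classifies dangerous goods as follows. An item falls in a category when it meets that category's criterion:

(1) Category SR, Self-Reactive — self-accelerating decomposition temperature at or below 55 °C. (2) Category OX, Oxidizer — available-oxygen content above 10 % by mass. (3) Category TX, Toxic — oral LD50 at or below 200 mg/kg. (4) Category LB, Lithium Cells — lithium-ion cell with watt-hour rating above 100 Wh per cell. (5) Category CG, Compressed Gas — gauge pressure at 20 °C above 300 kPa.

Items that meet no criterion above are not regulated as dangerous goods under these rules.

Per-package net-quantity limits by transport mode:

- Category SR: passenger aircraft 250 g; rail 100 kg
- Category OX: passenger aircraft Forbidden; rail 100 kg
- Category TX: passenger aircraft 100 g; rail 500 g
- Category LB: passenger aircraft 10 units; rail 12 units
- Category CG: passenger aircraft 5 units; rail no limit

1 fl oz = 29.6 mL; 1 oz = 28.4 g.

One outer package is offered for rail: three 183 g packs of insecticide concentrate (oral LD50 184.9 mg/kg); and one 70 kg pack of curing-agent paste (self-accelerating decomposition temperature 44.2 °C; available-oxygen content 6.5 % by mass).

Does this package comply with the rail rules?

With oral LD50 184.9 mg/kg (≤ 200 mg/kg), the insecticide concentrate falls in Category TX.
With self-accelerating decomposition temperature 44.2 °C (≤ 55 °C), the curing-agent paste falls in Category SR.
Category SR quantity: 70 kg.
70 kg is within the rail limit of 100 kg for Category SR.
Category TX quantity: three 183 g packs = 549 g.
That exceeds the Category TX rail limit of 500 g.

No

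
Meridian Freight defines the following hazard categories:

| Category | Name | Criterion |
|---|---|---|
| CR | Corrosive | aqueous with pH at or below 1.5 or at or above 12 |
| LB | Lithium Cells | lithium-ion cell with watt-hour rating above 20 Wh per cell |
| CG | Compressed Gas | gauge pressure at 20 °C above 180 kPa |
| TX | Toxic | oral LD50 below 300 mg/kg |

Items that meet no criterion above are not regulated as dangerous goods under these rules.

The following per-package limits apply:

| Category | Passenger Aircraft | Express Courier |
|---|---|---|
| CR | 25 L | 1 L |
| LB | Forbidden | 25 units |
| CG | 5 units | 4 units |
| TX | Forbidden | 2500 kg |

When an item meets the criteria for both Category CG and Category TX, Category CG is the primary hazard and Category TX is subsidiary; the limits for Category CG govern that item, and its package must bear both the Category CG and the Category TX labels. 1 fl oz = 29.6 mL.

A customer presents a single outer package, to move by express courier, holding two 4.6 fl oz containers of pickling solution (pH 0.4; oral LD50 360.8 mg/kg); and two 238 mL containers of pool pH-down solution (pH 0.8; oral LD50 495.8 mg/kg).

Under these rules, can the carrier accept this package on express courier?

With pH 0.4 (≤ 1.5), the pickling solution falls in Category CR.
pH 0.8 meets the Category CR criterion (Corrosive), so the pool pH-down solution is Category CR.
Total Category CR: (two 4.6 fl oz containers = 272.32 mL) + (two 238 mL containers = 476 mL) = 748.32 mL.
748.32 mL ≤ 1 L (express courier limit, Category CR) — within limit.

Yes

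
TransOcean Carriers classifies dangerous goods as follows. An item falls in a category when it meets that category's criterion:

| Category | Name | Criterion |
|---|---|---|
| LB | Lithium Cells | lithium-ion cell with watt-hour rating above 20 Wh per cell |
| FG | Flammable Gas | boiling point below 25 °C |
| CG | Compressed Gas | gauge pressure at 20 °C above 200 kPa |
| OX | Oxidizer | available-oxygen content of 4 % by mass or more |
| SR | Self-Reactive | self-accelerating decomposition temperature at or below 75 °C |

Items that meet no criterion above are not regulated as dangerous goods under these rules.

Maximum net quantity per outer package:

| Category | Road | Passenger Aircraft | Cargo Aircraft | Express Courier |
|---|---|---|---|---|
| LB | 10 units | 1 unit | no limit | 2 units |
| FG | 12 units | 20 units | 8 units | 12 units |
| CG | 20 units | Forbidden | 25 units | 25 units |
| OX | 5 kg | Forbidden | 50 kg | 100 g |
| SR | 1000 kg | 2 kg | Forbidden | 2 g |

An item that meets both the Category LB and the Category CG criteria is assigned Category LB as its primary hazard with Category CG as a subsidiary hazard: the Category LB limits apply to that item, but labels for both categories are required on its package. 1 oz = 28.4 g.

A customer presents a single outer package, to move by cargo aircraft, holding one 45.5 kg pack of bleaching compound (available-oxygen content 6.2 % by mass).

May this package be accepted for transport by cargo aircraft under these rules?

Yes

Bleaching compound: available-oxygen content 6.2 % by mass ≥ 4 % by mass → Category OX (Oxidizer).
Category OX quantity: 45.5 kg.
That is within the Category OX cargo aircraft limit of 50 kg.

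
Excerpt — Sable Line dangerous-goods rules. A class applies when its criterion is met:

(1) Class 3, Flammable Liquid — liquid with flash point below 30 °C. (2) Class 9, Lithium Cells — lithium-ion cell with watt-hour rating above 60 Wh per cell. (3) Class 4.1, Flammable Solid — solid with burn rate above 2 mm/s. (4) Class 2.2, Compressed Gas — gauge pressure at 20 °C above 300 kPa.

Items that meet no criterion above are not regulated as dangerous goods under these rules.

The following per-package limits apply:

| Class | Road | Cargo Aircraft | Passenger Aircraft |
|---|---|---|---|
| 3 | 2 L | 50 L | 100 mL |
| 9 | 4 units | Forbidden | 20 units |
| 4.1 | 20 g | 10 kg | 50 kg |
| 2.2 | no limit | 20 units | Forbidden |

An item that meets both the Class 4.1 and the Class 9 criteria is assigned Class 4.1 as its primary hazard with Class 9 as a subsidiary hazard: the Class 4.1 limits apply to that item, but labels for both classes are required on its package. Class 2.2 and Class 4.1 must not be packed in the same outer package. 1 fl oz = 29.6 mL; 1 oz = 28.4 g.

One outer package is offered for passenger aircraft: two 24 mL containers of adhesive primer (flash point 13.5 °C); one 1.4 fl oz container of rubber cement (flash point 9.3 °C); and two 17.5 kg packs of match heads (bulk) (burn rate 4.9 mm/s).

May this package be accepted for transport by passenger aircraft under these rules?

Adhesive primer: flash point 13.5 °C < 30 °C → Class 3 (Flammable Liquid).
With flash point 9.3 °C (< 30 °C), the rubber cement falls in Class 3.
Burn rate 4.9 mm/s meets the Class 4.1 criterion (Flammable Solid), so the match heads (bulk) are Class 4.1.
Total Class 3: (two 24 mL containers = 48 mL) + (one 1.4 fl oz container = 41.44 mL) = 89.44 mL.
That is within the Class 3 passenger aircraft limit of 100 mL.
Class 4.1 quantity: two 17.5 kg packs = 35 kg.
35 kg ≤ 50 kg (passenger aircraft limit, Class 4.1) — within limit.
The segregation rule (Class 2.2 with Class 4.1) does not apply to Class 3 with Class 4.1.
Every hazard class is within its passenger aircraft limit and no segregation rule is violated.

Yes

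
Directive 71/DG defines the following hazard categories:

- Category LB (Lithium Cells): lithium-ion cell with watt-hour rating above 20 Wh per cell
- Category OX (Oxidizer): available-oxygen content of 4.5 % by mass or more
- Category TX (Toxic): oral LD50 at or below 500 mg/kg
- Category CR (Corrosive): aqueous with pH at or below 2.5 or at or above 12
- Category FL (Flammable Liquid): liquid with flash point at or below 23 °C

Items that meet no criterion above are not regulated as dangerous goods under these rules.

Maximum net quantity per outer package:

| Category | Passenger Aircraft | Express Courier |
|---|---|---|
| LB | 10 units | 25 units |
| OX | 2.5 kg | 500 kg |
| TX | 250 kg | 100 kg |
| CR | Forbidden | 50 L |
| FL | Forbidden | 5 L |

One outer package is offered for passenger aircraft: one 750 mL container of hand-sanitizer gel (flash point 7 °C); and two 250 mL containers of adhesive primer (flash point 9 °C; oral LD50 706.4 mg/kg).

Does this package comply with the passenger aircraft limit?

The hand-sanitizer gel has flash point 7 °C, which is ≤ 23 °C, so it is Category FL (Flammable Liquid).
With flash point 9 °C (≤ 23 °C), the adhesive primer falls in Category FL.
Total Category FL: 750 mL + (two 250 mL containers = 500 mL) = 1.25 L.
Category FL is Forbidden by passenger aircraft.

No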